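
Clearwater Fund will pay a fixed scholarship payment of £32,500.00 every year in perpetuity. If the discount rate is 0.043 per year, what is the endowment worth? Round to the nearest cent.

Level perpetuity: PV = C / r = £32,500.00 / 0.043 = £755,813.95

£755813.95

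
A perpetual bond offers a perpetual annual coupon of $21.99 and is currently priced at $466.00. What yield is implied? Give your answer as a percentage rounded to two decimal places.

4.72%

P = C/r ⇒ r = C/P = $21.99/$466.00 = 0.047189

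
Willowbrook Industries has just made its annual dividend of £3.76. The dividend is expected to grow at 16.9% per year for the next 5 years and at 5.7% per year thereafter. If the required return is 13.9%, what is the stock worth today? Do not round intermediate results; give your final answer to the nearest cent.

D_1 = 4.39544
D_2 = 5.13827
D_3 = 6.00664
D_4 = 7.02176
D_5 = 8.20844
Terminal value at year 5: TV = D_5×(1+g_2)/(r−g_2) = 8.67632/0.082 = 105.80874
P_0 = D_1/(1+r)^1 + D_2/(1+r)^2 + D_3/(1+r)^3 + D_4/(1+r)^4 + D_5/(1+r)^5 + TV/(1+r)^5
    = 3.85903 + 3.96068 + 4.06500 + 4.17206 + 4.28195 + 55.19540 = 75.53413

£75.53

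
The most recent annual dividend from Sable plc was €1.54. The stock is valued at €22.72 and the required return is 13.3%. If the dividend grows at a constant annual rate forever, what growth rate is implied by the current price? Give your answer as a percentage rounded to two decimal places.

6.11%

P = D₀(1+g)/(r−g) ⇒ P(r−g) = D₀(1+g) ⇒ g(P+D₀) = P·r − D₀
g = (P·r − D₀)/(P + D₀) = (€22.72×0.133 − €1.54) / (€22.72 + €1.54) = 0.061078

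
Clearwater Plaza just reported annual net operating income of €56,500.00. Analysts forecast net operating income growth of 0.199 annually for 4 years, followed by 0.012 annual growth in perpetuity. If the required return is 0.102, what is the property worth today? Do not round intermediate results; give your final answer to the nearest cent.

D_1 = 67743.50000
D_2 = 81224.45650
D_3 = 97388.12334
D_4 = 116768.35989
Terminal value at year 4: TV = D_4×(1+g_2)/(r−g_2) = 118169.58021/0.09 = 1312995.33564
P_0 = D_1/(1+r)^1 + D_2/(1+r)^2 + D_3/(1+r)^3 + D_4/(1+r)^4 + TV/(1+r)^4
    = 61473.23049 + 66884.21357 + 72771.48101 + 79176.95620 + 890300.88527 = 1170606.76654

€1170606.77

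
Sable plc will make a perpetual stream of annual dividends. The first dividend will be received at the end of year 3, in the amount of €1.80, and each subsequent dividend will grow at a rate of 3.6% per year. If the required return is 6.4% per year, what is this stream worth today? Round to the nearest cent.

Value at end of year 2: C₁ / (r − g) = €1.80 / (0.064 − 0.036) = €64.2857
Discount to today: PV = €64.2857 / (1 + 0.064)^2 = €64.2857 / 1.132096 = €56.78

€56.78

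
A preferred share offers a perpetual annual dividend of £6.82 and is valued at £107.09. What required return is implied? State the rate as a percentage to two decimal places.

6.37%

P = C/r ⇒ r = C/P = £6.82/£107.09 = 0.063685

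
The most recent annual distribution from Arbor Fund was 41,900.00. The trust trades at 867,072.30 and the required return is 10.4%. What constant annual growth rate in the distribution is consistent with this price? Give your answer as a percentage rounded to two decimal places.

5.31%

P = D₀(1+g)/(r−g) ⇒ P(r−g) = D₀(1+g) ⇒ g(P+D₀) = P·r − D₀
g = (P·r − D₀)/(P + D₀) = (867,072.30×0.104 − 41,900.00) / (867,072.30 + 41,900.00) = 0.053110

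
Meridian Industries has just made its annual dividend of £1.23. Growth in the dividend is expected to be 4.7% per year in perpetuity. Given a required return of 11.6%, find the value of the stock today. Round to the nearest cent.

£18.66

D₁ = D₀ × (1 + g) = £1.23 × 1.047 = £1.2878
Growing perpetuity: P = D₁ / (r − g) = £1.2878 / (0.116 − 0.047) = £18.66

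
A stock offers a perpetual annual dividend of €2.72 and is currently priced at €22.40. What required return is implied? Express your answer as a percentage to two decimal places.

P = C/r ⇒ r = C/P = €2.72/€22.40 = 0.121429

12.14%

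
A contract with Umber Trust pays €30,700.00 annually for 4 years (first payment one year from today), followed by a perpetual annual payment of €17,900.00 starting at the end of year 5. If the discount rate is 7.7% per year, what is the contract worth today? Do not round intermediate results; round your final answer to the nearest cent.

PV of 4-year annuity: €30,700.00 × [1 − (1+0.077)^−4] / 0.077 = 102365.01026
Perpetuity value at year 4: €17,900.00 / 0.077 = 232467.53247
PV of perpetuity: 232467.53247 / (1+0.077)^4 = 172782.39619
Total PV = 102365.01026 + 172782.39619 = 275147.40645

€275147.41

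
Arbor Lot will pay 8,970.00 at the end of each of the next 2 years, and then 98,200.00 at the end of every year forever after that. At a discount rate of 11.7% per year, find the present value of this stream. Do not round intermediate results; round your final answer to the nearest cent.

687916.40

PV of 2-year annuity: 8,970.00 × [1 − (1+0.117)^−2] / 0.117 = 15219.73024
Perpetuity value at year 2: 98,200.00 / 0.117 = 839316.23932
PV of perpetuity: 839316.23932 / (1+0.117)^2 = 672696.67306
Total PV = 15219.73024 + 672696.67306 = 687916.40330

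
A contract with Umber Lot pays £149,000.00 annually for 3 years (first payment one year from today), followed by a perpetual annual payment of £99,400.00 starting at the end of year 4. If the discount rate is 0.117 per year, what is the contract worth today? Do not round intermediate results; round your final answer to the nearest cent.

PV of 3-year annuity: £149,000.00 × [1 − (1+0.117)^−3] / 0.117 = 359725.87481
Perpetuity value at year 3: £99,400.00 / 0.117 = 849572.64957
PV of perpetuity: 849572.64957 / (1+0.117)^3 = 609594.44853
Total PV = 359725.87481 + 609594.44853 = 969320.32333

£969320.32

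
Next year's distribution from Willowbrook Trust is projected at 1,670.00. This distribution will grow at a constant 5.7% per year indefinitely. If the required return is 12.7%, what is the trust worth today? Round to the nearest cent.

Growing perpetuity: P = D₁ / (r − g) = 1,670.0000 / (0.127 − 0.057) = 23,857.14

23857.14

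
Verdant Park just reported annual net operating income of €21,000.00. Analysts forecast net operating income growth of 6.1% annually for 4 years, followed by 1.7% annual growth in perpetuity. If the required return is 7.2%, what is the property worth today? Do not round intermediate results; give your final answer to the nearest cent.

€454481.82

D_1 = 22281.00000
D_2 = 23640.14100
D_3 = 25082.18960
D_4 = 26612.20317
Terminal value at year 4: TV = D_4×(1+g_2)/(r−g_2) = 27064.61062/0.055 = 492083.82946
P_0 = D_1/(1+r)^1 + D_2/(1+r)^2 + D_3/(1+r)^3 + D_4/(1+r)^4 + TV/(1+r)^4
    = 20784.51493 + 20571.24098 + 20360.15549 + 20151.23598 + 372614.67265 = 454481.82003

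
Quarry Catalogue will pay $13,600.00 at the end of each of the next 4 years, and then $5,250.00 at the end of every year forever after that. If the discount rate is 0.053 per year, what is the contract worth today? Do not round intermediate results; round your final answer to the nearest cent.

$128460.11

PV of 4-year annuity: $13,600.00 × [1 − (1+0.053)^−4] / 0.053 = 47890.74790
Perpetuity value at year 4: $5,250.00 / 0.053 = 99056.60377
PV of perpetuity: 99056.60377 / (1+0.053)^4 = 80569.36653
Total PV = 47890.74790 + 80569.36653 = 128460.11443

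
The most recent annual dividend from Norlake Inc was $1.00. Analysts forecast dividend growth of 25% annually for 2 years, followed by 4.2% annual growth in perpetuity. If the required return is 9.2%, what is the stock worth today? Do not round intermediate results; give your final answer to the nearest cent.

$29.76

D_1 = 1.25000
D_2 = 1.56250
Terminal value at year 2: TV = D_2×(1+g_2)/(r−g_2) = 1.62813/0.05 = 32.56250
P_0 = D_1/(1+r)^1 + D_2/(1+r)^2 + TV/(1+r)^2
    = 1.14469 + 1.31031 + 27.30690 = 29.76190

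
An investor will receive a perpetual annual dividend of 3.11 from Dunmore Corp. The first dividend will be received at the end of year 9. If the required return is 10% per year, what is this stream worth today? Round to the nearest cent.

Value at end of year 8: C / r = 3.11 / 0.1 = 31.1000
Discount to today: PV = 31.1000 / (1 + 0.1)^8 = 31.1000 / 2.143589 = 14.51

14.51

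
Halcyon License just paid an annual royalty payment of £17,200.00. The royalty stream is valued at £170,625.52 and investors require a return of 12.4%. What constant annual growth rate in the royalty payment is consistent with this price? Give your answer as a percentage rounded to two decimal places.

P = D₀(1+g)/(r−g) ⇒ P(r−g) = D₀(1+g) ⇒ g(P+D₀) = P·r − D₀
g = (P·r − D₀)/(P + D₀) = (£170,625.52×0.124 − £17,200.00) / (£170,625.52 + £17,200.00) = 0.021070

2.11%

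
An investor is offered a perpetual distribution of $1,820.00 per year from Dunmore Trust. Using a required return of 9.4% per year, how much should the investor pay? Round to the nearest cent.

Level perpetuity: PV = C / r = $1,820.00 / 0.094 = $19,361.70

$19361.70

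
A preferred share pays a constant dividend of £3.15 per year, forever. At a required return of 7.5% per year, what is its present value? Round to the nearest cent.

£42.00

Level perpetuity: PV = C / r = £3.15 / 0.075 = £42.00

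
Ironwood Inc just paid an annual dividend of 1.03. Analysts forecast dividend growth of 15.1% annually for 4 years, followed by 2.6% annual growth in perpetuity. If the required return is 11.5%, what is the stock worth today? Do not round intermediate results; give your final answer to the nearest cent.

D_1 = 1.18553
D_2 = 1.36455
D_3 = 1.57059
D_4 = 1.80775
Terminal value at year 4: TV = D_4×(1+g_2)/(r−g_2) = 1.85475/0.089 = 20.83991
P_0 = D_1/(1+r)^1 + D_2/(1+r)^2 + D_3/(1+r)^3 + D_4/(1+r)^4 + TV/(1+r)^4
    = 1.06326 + 1.09758 + 1.13302 + 1.16960 + 13.48331 = 17.94677

17.95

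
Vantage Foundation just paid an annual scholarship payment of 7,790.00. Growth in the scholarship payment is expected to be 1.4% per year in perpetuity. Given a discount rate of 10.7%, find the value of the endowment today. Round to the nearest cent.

84936.13

D₁ = D₀ × (1 + g) = 7,790.00 × 1.014 = 7,899.0600
Growing perpetuity: P = D₁ / (r − g) = 7,899.0600 / (0.107 − 0.014) = 84,936.13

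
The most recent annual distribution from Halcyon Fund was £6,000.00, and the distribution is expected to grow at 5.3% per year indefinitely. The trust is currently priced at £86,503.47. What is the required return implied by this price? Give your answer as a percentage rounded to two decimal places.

D₁ = £6,000.00 × 1.053 = £6,318.0000
P = D₁/(r − g) ⇒ r = D₁/P + g = £6,318.0000/£86,503.47 + 0.053 = 0.073038 + 0.053 = 0.126038

12.60%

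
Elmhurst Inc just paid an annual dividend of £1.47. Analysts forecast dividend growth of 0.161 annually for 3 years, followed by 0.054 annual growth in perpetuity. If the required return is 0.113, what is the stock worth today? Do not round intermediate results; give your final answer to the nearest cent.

£34.61

D_1 = 1.70667
D_2 = 1.98144
D_3 = 2.30046
Terminal value at year 3: TV = D_3×(1+g_2)/(r−g_2) = 2.42468/0.059 = 41.09629
P_0 = D_1/(1+r)^1 + D_2/(1+r)^2 + D_3/(1+r)^3 + TV/(1+r)^3
    = 1.53340 + 1.59953 + 1.66851 + 29.80692 = 34.60835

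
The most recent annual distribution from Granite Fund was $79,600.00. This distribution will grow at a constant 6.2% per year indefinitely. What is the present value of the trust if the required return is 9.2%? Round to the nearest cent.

D₁ = D₀ × (1 + g) = $79,600.00 × 1.062 = $84,535.2000
Growing perpetuity: P = D₁ / (r − g) = $84,535.2000 / (0.092 − 0.062) = $2,817,840.00

$2817840.00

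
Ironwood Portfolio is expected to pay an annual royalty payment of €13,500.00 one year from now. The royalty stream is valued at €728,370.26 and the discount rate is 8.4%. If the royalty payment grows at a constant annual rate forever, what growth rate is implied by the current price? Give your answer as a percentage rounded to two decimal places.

6.55%

P = D₁/(r−g) ⇒ g = r − D₁/P = 0.084 − €13,500.00/€728,370.26 = 0.065465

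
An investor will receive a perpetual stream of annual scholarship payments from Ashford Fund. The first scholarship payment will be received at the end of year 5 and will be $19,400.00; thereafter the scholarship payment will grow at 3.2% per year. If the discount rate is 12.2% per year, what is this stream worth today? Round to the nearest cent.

$136015.31

Value at end of year 4: C₁ / (r − g) = $19,400.00 / (0.122 − 0.032) = $215,555.5556
Discount to today: PV = $215,555.5556 / (1 + 0.122)^4 = $215,555.5556 / 1.584789 = $136,015.31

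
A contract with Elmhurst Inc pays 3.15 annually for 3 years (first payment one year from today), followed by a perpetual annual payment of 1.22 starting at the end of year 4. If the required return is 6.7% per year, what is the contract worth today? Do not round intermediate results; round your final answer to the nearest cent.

PV of 3-year annuity: 3.15 × [1 − (1+0.067)^−3] / 0.067 = 8.31212
Perpetuity value at year 3: 1.22 / 0.067 = 18.20896
PV of perpetuity: 18.20896 / (1+0.067)^3 = 14.98966
Total PV = 8.31212 + 14.98966 = 23.30178

23.30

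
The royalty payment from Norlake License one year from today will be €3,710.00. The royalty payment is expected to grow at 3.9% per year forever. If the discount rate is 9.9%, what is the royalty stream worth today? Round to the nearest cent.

Growing perpetuity: P = D₁ / (r − g) = €3,710.0000 / (0.099 − 0.039) = €61,833.33

€61833.33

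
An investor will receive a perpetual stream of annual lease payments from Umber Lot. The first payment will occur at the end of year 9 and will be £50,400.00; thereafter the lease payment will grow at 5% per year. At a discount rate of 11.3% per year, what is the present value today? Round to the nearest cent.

Value at end of year 8: C₁ / (r − g) = £50,400.00 / (0.113 − 0.05) = £800,000.0000
Discount to today: PV = £800,000.0000 / (1 + 0.113)^8 = £800,000.0000 / 2.354840 = £339,725.91

£339725.91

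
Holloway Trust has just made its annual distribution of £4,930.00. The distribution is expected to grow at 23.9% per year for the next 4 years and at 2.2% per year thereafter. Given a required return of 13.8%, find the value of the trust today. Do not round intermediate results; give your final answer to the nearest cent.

£85533.13

D_1 = 6108.27000
D_2 = 7568.14653
D_3 = 9376.93355
D_4 = 11618.02067
Terminal value at year 4: TV = D_4×(1+g_2)/(r−g_2) = 11873.61712/0.116 = 102358.76831
P_0 = D_1/(1+r)^1 + D_2/(1+r)^2 + D_3/(1+r)^3 + D_4/(1+r)^4 + TV/(1+r)^4
    = 5367.54833 + 5843.93004 + 6362.59167 + 6927.28565 + 61031.77532 = 85533.13101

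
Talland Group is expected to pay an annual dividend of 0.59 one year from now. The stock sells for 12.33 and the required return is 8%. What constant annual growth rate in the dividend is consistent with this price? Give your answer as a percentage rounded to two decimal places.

3.21%

P = D₁/(r−g) ⇒ g = r − D₁/P = 0.08 − 0.59/12.33 = 0.032149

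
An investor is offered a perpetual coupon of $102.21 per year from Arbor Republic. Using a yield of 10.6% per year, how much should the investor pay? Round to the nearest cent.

Level perpetuity: PV = C / r = $102.21 / 0.106 = $964.25

$964.25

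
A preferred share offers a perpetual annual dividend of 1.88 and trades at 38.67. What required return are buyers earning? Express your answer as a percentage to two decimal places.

4.86%

P = C/r ⇒ r = C/P = 1.88/38.67 = 0.048616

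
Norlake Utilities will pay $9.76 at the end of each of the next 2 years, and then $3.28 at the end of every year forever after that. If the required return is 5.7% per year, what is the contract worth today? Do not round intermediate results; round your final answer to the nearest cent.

PV of 2-year annuity: $9.76 × [1 − (1+0.057)^−2] / 0.057 = 17.96942
Perpetuity value at year 2: $3.28 / 0.057 = 57.54386
PV of perpetuity: 57.54386 / (1+0.057)^2 = 51.50496
Total PV = 17.96942 + 51.50496 = 69.47438

$69.47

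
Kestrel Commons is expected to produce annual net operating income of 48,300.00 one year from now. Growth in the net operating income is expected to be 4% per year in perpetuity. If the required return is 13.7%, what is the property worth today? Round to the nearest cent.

Growing perpetuity: P = D₁ / (r − g) = 48,300.0000 / (0.137 − 0.04) = 497,938.14

497938.14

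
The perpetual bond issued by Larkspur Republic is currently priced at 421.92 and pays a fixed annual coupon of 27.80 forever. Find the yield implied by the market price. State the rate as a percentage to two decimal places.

P = C/r ⇒ r = C/P = 27.80/421.92 = 0.065889

6.59%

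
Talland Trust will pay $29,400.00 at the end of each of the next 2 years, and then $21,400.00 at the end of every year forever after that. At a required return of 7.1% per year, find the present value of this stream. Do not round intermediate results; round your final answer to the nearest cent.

$315852.57

PV of 2-year annuity: $29,400.00 × [1 − (1+0.071)^−2] / 0.071 = 53082.14789
Perpetuity value at year 2: $21,400.00 / 0.071 = 301408.45070
PV of perpetuity: 301408.45070 / (1+0.071)^2 = 262770.42469
Total PV = 53082.14789 + 262770.42469 = 315852.57258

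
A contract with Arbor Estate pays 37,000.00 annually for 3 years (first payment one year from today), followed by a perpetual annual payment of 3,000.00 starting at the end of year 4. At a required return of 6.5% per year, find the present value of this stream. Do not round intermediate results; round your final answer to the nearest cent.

PV of 3-year annuity: 37,000.00 × [1 − (1+0.065)^−3] / 0.065 = 97993.59390
Perpetuity value at year 3: 3,000.00 / 0.065 = 46153.84615
PV of perpetuity: 46153.84615 / (1+0.065)^3 = 38208.41962
Total PV = 97993.59390 + 38208.41962 = 136202.01352

136202.01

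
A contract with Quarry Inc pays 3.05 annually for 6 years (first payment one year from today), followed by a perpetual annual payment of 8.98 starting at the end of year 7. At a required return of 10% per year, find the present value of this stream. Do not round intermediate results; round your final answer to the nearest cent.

63.97

PV of 6-year annuity: 3.05 × [1 − (1+0.1)^−6] / 0.1 = 13.28355
Perpetuity value at year 6: 8.98 / 0.1 = 89.80000
PV of perpetuity: 89.80000 / (1+0.1)^6 = 50.68976
Total PV = 13.28355 + 50.68976 = 63.97330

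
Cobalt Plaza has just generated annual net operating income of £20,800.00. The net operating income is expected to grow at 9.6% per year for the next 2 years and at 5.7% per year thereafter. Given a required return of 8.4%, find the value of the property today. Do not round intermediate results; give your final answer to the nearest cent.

D_1 = 22796.80000
D_2 = 24985.29280
Terminal value at year 2: TV = D_2×(1+g_2)/(r−g_2) = 26409.45449/0.027 = 978127.94406
P_0 = D_1/(1+r)^1 + D_2/(1+r)^2 + TV/(1+r)^2
    = 21030.25830 + 21263.06559 + 832409.64180 = 874702.96570

£874702.97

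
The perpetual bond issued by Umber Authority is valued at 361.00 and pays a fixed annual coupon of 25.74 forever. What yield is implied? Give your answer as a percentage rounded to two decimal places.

7.13%

P = C/r ⇒ r = C/P = 25.74/361.00 = 0.071302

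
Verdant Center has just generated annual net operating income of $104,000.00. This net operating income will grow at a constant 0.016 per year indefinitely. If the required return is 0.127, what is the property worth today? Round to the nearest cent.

D₁ = D₀ × (1 + g) = $104,000.00 × 1.016 = $105,664.0000
Growing perpetuity: P = D₁ / (r − g) = $105,664.0000 / (0.127 − 0.016) = $951,927.93

$951927.93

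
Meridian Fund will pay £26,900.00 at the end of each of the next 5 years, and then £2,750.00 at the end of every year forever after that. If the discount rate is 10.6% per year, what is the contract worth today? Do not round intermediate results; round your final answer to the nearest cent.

PV of 5-year annuity: £26,900.00 × [1 − (1+0.106)^−5] / 0.106 = 100428.17531
Perpetuity value at year 5: £2,750.00 / 0.106 = 25943.39623
PV of perpetuity: 25943.39623 / (1+0.106)^5 = 15676.57533
Total PV = 100428.17531 + 15676.57533 = 116104.75064

£116104.75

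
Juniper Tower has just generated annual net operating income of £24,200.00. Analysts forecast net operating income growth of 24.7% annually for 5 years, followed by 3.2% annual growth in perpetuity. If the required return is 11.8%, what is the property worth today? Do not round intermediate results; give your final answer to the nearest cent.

£671237.85

D_1 = 30177.40000
D_2 = 37631.21780
D_3 = 46926.12860
D_4 = 58516.88236
D_5 = 72970.55230
Terminal value at year 5: TV = D_5×(1+g_2)/(r−g_2) = 75305.60998/0.086 = 875646.62763
P_0 = D_1/(1+r)^1 + D_2/(1+r)^2 + D_3/(1+r)^3 + D_4/(1+r)^4 + D_5/(1+r)^5 + TV/(1+r)^5
    = 26992.30769 + 30106.80473 + 33580.66682 + 37455.35914 + 41777.13135 + 501325.57623 = 671237.84597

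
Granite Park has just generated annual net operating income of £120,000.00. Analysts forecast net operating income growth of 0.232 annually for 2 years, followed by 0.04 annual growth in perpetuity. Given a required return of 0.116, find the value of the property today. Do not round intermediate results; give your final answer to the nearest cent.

D_1 = 147840.00000
D_2 = 182138.88000
Terminal value at year 2: TV = D_2×(1+g_2)/(r−g_2) = 189424.43520/0.076 = 2492426.77895
P_0 = D_1/(1+r)^1 + D_2/(1+r)^2 + TV/(1+r)^2
    = 132473.11828 + 146242.72556 + 2001216.24445 = 2279932.08829

£2279932.09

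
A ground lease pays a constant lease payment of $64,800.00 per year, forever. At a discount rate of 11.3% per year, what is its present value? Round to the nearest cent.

Level perpetuity: PV = C / r = $64,800.00 / 0.113 = $573,451.33

$573451.33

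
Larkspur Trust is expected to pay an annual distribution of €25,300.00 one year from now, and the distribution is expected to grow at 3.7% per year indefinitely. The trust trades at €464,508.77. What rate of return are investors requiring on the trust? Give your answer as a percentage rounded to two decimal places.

P = D₁/(r − g) ⇒ r = D₁/P + g = €25,300.0000/€464,508.77 + 0.037 = 0.054466 + 0.037 = 0.091466

9.15%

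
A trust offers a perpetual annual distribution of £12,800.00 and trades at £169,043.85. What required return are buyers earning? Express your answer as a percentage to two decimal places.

7.57%

P = C/r ⇒ r = C/P = £12,800.00/£169,043.85 = 0.075720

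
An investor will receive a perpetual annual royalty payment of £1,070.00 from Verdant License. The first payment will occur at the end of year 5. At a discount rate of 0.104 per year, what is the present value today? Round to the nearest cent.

£6925.87

Value at end of year 4: C / r = £1,070.00 / 0.104 = £10,288.4615
Discount to today: PV = £10,288.4615 / (1 + 0.104)^4 = £10,288.4615 / 1.485512 = £6,925.87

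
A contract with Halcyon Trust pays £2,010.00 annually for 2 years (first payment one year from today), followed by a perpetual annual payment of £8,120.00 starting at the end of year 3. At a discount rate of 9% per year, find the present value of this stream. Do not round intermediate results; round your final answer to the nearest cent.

£79474.05

PV of 2-year annuity: £2,010.00 × [1 − (1+0.09)^−2] / 0.09 = 3535.81348
Perpetuity value at year 2: £8,120.00 / 0.09 = 90222.22222
PV of perpetuity: 90222.22222 / (1+0.09)^2 = 75938.23939
Total PV = 3535.81348 + 75938.23939 = 79474.05288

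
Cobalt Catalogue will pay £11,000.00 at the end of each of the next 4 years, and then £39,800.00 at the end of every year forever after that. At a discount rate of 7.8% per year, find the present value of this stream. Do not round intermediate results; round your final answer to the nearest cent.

£414440.96

PV of 4-year annuity: £11,000.00 × [1 − (1+0.078)^−4] / 0.078 = 36596.17940
Perpetuity value at year 4: £39,800.00 / 0.078 = 510256.41026
PV of perpetuity: 510256.41026 / (1+0.078)^4 = 377844.77935
Total PV = 36596.17940 + 377844.77935 = 414440.95874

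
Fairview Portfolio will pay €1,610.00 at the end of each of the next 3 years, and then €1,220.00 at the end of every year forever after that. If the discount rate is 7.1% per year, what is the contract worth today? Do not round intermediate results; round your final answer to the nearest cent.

€18204.71

PV of 3-year annuity: €1,610.00 × [1 − (1+0.071)^−3] / 0.071 = 4217.44120
Perpetuity value at year 3: €1,220.00 / 0.071 = 17183.09859
PV of perpetuity: 17183.09859 / (1+0.071)^3 = 13987.27358
Total PV = 4217.44120 + 13987.27358 = 18204.71478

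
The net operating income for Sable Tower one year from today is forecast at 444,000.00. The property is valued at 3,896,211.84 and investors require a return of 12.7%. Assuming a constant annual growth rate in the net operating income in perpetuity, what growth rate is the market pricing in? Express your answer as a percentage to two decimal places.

P = D₁/(r−g) ⇒ g = r − D₁/P = 0.127 − 444,000.00/3,896,211.84 = 0.013043

1.30%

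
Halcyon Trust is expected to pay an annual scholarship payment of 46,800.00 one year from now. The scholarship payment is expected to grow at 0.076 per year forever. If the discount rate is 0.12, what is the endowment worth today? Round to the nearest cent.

1063636.36

Growing perpetuity: P = D₁ / (r − g) = 46,800.0000 / (0.12 − 0.076) = 1,063,636.36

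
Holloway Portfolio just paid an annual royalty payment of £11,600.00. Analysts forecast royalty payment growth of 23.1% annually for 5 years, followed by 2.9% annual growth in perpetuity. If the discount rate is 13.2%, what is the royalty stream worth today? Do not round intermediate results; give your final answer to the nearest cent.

£251348.15

D_1 = 14279.60000
D_2 = 17578.18760
D_3 = 21638.74894
D_4 = 26637.29994
D_5 = 32790.51623
Terminal value at year 5: TV = D_5×(1+g_2)/(r−g_2) = 33741.44120/0.103 = 327586.80773
P_0 = D_1/(1+r)^1 + D_2/(1+r)^2 + D_3/(1+r)^3 + D_4/(1+r)^4 + D_5/(1+r)^5 + TV/(1+r)^5
    = 12614.48763 + 13717.69812 + 14917.39080 + 16222.00360 + 17640.71240 + 176235.85494 = 251348.14750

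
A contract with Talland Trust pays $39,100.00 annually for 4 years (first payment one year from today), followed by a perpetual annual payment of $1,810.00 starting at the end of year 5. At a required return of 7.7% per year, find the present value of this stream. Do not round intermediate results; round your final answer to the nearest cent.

PV of 4-year annuity: $39,100.00 × [1 − (1+0.077)^−4] / 0.077 = 130373.67757
Perpetuity value at year 4: $1,810.00 / 0.077 = 23506.49351
PV of perpetuity: 23506.49351 / (1+0.077)^4 = 17471.29258
Total PV = 130373.67757 + 17471.29258 = 147844.97014

$147844.97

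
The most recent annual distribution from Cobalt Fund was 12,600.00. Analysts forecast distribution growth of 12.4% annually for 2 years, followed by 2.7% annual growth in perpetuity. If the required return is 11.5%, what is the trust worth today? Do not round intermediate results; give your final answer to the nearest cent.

174937.11

D_1 = 14162.40000
D_2 = 15918.53760
Terminal value at year 2: TV = D_2×(1+g_2)/(r−g_2) = 16348.33812/0.088 = 185776.56949
P_0 = D_1/(1+r)^1 + D_2/(1+r)^2 + TV/(1+r)^2
    = 12701.70404 + 12804.22900 + 149431.17255 = 174937.10558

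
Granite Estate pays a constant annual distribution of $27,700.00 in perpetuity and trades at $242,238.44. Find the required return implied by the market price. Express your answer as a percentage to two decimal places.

P = C/r ⇒ r = C/P = $27,700.00/$242,238.44 = 0.114350

11.44%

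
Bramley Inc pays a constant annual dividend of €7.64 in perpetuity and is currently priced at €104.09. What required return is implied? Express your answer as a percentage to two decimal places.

7.34%

P = C/r ⇒ r = C/P = €7.64/€104.09 = 0.073398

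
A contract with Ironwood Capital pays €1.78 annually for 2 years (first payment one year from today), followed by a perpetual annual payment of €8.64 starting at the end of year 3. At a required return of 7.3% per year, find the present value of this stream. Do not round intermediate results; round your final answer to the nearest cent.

€106.00

PV of 2-year annuity: €1.78 × [1 − (1+0.073)^−2] / 0.073 = 3.20494
Perpetuity value at year 2: €8.64 / 0.073 = 118.35616
PV of perpetuity: 118.35616 / (1+0.073)^2 = 102.79960
Total PV = 3.20494 + 102.79960 = 106.00454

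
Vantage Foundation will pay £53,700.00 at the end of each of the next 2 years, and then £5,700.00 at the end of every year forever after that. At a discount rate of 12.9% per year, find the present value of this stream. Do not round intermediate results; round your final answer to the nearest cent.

£124359.21

PV of 2-year annuity: £53,700.00 × [1 − (1+0.129)^−2] / 0.129 = 89693.72553
Perpetuity value at year 2: £5,700.00 / 0.129 = 44186.04651
PV of perpetuity: 44186.04651 / (1+0.129)^2 = 34665.48347
Total PV = 89693.72553 + 34665.48347 = 124359.20899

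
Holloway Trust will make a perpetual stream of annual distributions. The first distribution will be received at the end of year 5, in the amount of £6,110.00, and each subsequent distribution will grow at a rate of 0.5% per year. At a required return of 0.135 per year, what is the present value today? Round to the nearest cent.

£28321.38

Value at end of year 4: C₁ / (r − g) = £6,110.00 / (0.135 − 0.005) = £47,000.0000
Discount to today: PV = £47,000.0000 / (1 + 0.135)^4 = £47,000.0000 / 1.659524 = £28,321.38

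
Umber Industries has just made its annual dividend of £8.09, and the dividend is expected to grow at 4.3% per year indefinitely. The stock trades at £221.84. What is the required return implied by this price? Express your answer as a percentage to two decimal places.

D₁ = £8.09 × 1.043 = £8.4379
P = D₁/(r − g) ⇒ r = D₁/P + g = £8.4379/£221.84 + 0.043 = 0.038036 + 0.043 = 0.081036

8.10%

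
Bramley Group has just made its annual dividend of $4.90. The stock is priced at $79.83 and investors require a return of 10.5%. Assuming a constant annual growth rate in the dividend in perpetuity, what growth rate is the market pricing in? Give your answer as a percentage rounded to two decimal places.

4.11%

P = D₀(1+g)/(r−g) ⇒ P(r−g) = D₀(1+g) ⇒ g(P+D₀) = P·r − D₀
g = (P·r − D₀)/(P + D₀) = ($79.83×0.105 − $4.90) / ($79.83 + $4.90) = 0.041097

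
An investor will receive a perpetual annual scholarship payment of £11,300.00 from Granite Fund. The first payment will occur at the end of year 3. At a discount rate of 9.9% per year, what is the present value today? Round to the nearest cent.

£94503.49

Value at end of year 2: C / r = £11,300.00 / 0.099 = £114,141.4141
Discount to today: PV = £114,141.4141 / (1 + 0.099)^2 = £114,141.4141 / 1.207801 = £94,503.49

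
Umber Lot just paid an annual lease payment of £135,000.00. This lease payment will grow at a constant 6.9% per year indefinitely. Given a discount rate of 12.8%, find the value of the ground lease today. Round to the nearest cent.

D₁ = D₀ × (1 + g) = £135,000.00 × 1.069 = £144,315.0000
Growing perpetuity: P = D₁ / (r − g) = £144,315.0000 / (0.128 − 0.069) = £2,446,016.95

£2446016.95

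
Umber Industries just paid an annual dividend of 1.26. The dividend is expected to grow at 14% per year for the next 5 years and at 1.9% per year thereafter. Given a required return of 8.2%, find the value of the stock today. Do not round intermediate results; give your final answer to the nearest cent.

D_1 = 1.43640
D_2 = 1.63750
D_3 = 1.86675
D_4 = 2.12809
D_5 = 2.42602
Terminal value at year 5: TV = D_5×(1+g_2)/(r−g_2) = 2.47212/0.063 = 39.23995
P_0 = D_1/(1+r)^1 + D_2/(1+r)^2 + D_3/(1+r)^3 + D_4/(1+r)^4 + D_5/(1+r)^5 + TV/(1+r)^5
    = 1.32754 + 1.39870 + 1.47368 + 1.55268 + 1.63591 + 26.46014 = 33.84865

33.85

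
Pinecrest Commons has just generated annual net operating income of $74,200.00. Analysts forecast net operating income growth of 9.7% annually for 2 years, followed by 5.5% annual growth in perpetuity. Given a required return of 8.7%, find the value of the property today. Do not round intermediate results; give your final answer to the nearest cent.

$2641952.18

D_1 = 81397.40000
D_2 = 89292.94780
Terminal value at year 2: TV = D_2×(1+g_2)/(r−g_2) = 94204.05993/0.032 = 2943876.87278
P_0 = D_1/(1+r)^1 + D_2/(1+r)^2 + TV/(1+r)^2
    = 74882.61270 + 75571.50518 + 2491498.06129 = 2641952.17916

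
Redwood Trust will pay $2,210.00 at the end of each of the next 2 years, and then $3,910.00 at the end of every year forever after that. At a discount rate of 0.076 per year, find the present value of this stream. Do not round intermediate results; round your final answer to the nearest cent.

PV of 2-year annuity: $2,210.00 × [1 − (1+0.076)^−2] / 0.076 = 3962.73545
Perpetuity value at year 2: $3,910.00 / 0.076 = 51447.36842
PV of perpetuity: 51447.36842 / (1+0.076)^2 = 44436.37493
Total PV = 3962.73545 + 44436.37493 = 48399.11038

$48399.11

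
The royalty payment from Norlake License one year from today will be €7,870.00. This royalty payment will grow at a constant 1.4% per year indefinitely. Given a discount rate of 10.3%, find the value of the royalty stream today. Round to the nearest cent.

Growing perpetuity: P = D₁ / (r − g) = €7,870.0000 / (0.103 − 0.014) = €88,426.97

€88426.97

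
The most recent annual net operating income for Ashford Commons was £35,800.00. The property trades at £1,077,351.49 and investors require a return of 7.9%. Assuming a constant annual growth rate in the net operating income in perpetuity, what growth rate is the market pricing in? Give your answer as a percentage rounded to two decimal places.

4.43%

P = D₀(1+g)/(r−g) ⇒ P(r−g) = D₀(1+g) ⇒ g(P+D₀) = P·r − D₀
g = (P·r − D₀)/(P + D₀) = (£1,077,351.49×0.079 − £35,800.00) / (£1,077,351.49 + £35,800.00) = 0.044298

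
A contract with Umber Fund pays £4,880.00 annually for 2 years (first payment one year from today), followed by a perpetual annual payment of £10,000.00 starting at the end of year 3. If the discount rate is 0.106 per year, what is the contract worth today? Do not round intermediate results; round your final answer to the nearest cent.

PV of 2-year annuity: £4,880.00 × [1 − (1+0.106)^−2] / 0.106 = 8401.71480
Perpetuity value at year 2: £10,000.00 / 0.106 = 94339.62264
PV of perpetuity: 94339.62264 / (1+0.106)^2 = 77122.99396
Total PV = 8401.71480 + 77122.99396 = 85524.70876

£85524.71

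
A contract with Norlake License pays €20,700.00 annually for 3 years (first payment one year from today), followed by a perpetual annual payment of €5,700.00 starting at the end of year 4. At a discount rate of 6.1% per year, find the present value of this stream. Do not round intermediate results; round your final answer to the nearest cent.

€133463.73

PV of 3-year annuity: €20,700.00 × [1 − (1+0.061)^−3] / 0.061 = 55229.13433
Perpetuity value at year 3: €5,700.00 / 0.061 = 93442.62295
PV of perpetuity: 93442.62295 / (1+0.061)^3 = 78234.60045
Total PV = 55229.13433 + 78234.60045 = 133463.73478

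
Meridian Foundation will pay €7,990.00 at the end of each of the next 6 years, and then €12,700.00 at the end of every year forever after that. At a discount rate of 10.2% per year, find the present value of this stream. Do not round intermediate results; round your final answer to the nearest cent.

PV of 6-year annuity: €7,990.00 × [1 − (1+0.102)^−6] / 0.102 = 34595.52265
Perpetuity value at year 6: €12,700.00 / 0.102 = 124509.80392
PV of perpetuity: 124509.80392 / (1+0.102)^6 = 69520.67531
Total PV = 34595.52265 + 69520.67531 = 104116.19796

€104116.20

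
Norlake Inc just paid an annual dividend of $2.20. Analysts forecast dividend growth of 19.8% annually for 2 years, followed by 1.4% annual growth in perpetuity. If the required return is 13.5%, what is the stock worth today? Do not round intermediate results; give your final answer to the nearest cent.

$25.31

D_1 = 2.63560
D_2 = 3.15745
Terminal value at year 2: TV = D_2×(1+g_2)/(r−g_2) = 3.20165/0.121 = 26.45994
P_0 = D_1/(1+r)^1 + D_2/(1+r)^2 + TV/(1+r)^2
    = 2.32211 + 2.45101 + 20.53985 = 25.31297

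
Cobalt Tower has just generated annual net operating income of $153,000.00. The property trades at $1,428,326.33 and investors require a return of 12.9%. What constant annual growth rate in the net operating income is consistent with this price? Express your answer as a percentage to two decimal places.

1.98%

P = D₀(1+g)/(r−g) ⇒ P(r−g) = D₀(1+g) ⇒ g(P+D₀) = P·r − D₀
g = (P·r − D₀)/(P + D₀) = ($1,428,326.33×0.129 − $153,000.00) / ($1,428,326.33 + $153,000.00) = 0.019764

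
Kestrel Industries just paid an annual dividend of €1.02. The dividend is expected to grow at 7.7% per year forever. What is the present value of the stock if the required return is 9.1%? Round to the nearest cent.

D₁ = D₀ × (1 + g) = €1.02 × 1.077 = €1.0985
Growing perpetuity: P = D₁ / (r − g) = €1.0985 / (0.091 − 0.077) = €78.47

€78.47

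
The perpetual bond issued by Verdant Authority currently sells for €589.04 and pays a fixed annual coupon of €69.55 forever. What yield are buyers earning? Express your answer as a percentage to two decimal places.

P = C/r ⇒ r = C/P = €69.55/€589.04 = 0.118073

11.81%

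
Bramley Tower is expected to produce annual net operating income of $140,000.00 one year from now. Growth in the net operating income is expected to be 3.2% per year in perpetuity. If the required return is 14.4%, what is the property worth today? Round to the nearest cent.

Growing perpetuity: P = D₁ / (r − g) = $140,000.0000 / (0.144 − 0.032) = $1,250,000.00

$1250000.00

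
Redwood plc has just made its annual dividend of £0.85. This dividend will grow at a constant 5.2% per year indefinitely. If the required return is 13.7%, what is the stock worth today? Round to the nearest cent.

D₁ = D₀ × (1 + g) = £0.85 × 1.052 = £0.8942
Growing perpetuity: P = D₁ / (r − g) = £0.8942 / (0.137 − 0.052) = £10.52

£10.52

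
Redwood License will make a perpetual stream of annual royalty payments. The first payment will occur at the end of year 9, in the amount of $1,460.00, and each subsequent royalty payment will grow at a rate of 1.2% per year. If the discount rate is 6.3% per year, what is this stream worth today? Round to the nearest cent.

Value at end of year 8: C₁ / (r − g) = $1,460.00 / (0.063 − 0.012) = $28,627.4510
Discount to today: PV = $28,627.4510 / (1 + 0.063)^8 = $28,627.4510 / 1.630295 = $17,559.68

$17559.68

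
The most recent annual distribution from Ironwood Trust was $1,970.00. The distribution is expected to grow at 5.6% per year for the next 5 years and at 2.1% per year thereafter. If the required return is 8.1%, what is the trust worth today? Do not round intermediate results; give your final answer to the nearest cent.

D_1 = 2080.32000
D_2 = 2196.81792
D_3 = 2319.83972
D_4 = 2449.75075
D_5 = 2586.93679
Terminal value at year 5: TV = D_5×(1+g_2)/(r−g_2) = 2641.26246/0.06 = 44021.04104
P_0 = D_1/(1+r)^1 + D_2/(1+r)^2 + D_3/(1+r)^3 + D_4/(1+r)^4 + D_5/(1+r)^5 + TV/(1+r)^5
    = 1924.44033 + 1879.93431 + 1836.45757 + 1793.98630 + 1752.49726 + 29821.66169 = 39008.97747

$39008.98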